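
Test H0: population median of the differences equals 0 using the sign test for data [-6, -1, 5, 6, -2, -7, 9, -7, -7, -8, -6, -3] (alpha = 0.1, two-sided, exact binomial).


Step 1: Discard zero differences. Original n = 12; n_eff = number of nonzero differences = 12.
Nonzero differences (with sign): -6, -1, +5, +6, -2, -7, +9, -7, -7, -8, -6, -3
Step 2: Count signs: positive = 3, negative = 9.
Step 3: Under H0: P(positive) = 0.5, so the number of positives S ~ Bin(12, 0.5).
Step 4: Two-sided exact p-value = sum of Bin(12,0.5) probabilities at or below the observed probability = 0.145996.
Step 5: alpha = 0.1. fail to reject H0.

n_eff = 12, pos = 3, neg = 9, p = 0.145996, fail to reject H0.


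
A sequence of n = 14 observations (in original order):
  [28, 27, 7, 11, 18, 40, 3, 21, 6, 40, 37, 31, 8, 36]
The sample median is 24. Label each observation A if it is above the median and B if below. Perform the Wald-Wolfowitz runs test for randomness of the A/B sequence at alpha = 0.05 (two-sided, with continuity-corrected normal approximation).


Step 1: Compute median = 24; label A = above, B = below.
Labels in order: AABBBABBBAAABA  (n_A = 7, n_B = 7)
Step 2: Count runs R = 7.
Step 3: Under H0 (random ordering), E[R] = 2*n_A*n_B/(n_A+n_B) + 1 = 2*7*7/14 + 1 = 8.0000.
        Var[R] = 2*n_A*n_B*(2*n_A*n_B - n_A - n_B) / ((n_A+n_B)^2 * (n_A+n_B-1)) = 8232/2548 = 3.2308.
        SD[R] = 1.7974.
Step 4: Continuity-corrected z = (R + 0.5 - E[R]) / SD[R] = (7 + 0.5 - 8.0000) / 1.7974 = -0.2782.
Step 5: Two-sided p-value via normal approximation = 2*(1 - Phi(|z|)) = 0.780879.
Step 6: alpha = 0.05. fail to reject H0.

R = 7, z = -0.2782, p = 0.780879, fail to reject H0.


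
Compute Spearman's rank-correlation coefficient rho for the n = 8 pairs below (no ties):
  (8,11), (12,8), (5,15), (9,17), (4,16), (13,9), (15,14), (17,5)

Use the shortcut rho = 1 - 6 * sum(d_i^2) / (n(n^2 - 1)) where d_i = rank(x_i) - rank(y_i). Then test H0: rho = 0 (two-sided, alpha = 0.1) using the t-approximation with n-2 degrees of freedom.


Step 1: Rank x and y separately (midranks; no ties here).
rank(x): 8->3, 12->5, 5->2, 9->4, 4->1, 13->6, 15->7, 17->8
rank(y): 11->4, 8->2, 15->6, 17->8, 16->7, 9->3, 14->5, 5->1
Step 2: d_i = R_x(i) - R_y(i); compute d_i^2.
  (3-4)^2=1, (5-2)^2=9, (2-6)^2=16, (4-8)^2=16, (1-7)^2=36, (6-3)^2=9, (7-5)^2=4, (8-1)^2=49
sum(d^2) = 140.
Step 3: rho = 1 - 6*140 / (8*(8^2 - 1)) = 1 - 840/504 = -0.666667.
Step 4: Under H0, t = rho * sqrt((n-2)/(1-rho^2)) = -2.1909 ~ t(6).
Step 5: Two-sided p-value from the t-distribution with 6 df = 0.070988.
Step 6: alpha = 0.1. reject H0.

rho = -0.6667, p = 0.070988, reject H0 at alpha = 0.1.


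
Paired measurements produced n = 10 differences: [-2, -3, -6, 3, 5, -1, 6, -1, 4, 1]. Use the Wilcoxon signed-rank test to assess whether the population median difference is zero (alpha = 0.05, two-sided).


Step 1: Drop any zero differences (none here) and take |d_i|.
|d| = [2, 3, 6, 3, 5, 1, 6, 1, 4, 1]
Step 2: Midrank |d_i| (ties get averaged ranks).
ranks: |2|->4, |3|->5.5, |6|->9.5, |3|->5.5, |5|->8, |1|->2, |6|->9.5, |1|->2, |4|->7, |1|->2
Step 3: Attach original signs; sum ranks with positive sign and with negative sign.
W+ = 5.5 + 8 + 9.5 + 7 + 2 = 32
W- = 4 + 5.5 + 9.5 + 2 + 2 = 23
(Check: W+ + W- = 55 should equal n(n+1)/2 = 55.)
Step 4: Test statistic W = min(W+, W-) = 23.
Step 5: Ties in |d|, so use the tie-corrected normal approximation.
        E[W] = n(n+1)/4 = 10*11/4 = 27.5.
        Tie groups: |d|=1 (t=3), |d|=3 (t=2), |d|=6 (t=2); sum(t^3 - t) = 36.
        Var[W] = n(n+1)(2n+1)/24 - sum(t^3-t)/48 = 2310/24 - 36/48 = 95.5.
        z = (W - E[W]) / sqrt(Var[W]) = (23 - 27.5) / 9.7724 = -0.4605.
        Two-sided p = 2*Phi(z) = 0.645172.
Step 6: alpha = 0.05. fail to reject H0.

W+ = 32, W- = 23, W = min = 23, p = 0.645172, fail to reject H0.


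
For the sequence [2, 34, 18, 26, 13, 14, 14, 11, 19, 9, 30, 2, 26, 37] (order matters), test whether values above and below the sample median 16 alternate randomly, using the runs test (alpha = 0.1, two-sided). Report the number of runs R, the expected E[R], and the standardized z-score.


Step 1: Compute median = 16; label A = above, B = below.
Labels in order: BAAABBBBABABAA  (n_A = 7, n_B = 7)
Step 2: Count runs R = 8.
Step 3: Under H0 (random ordering), E[R] = 2*n_A*n_B/(n_A+n_B) + 1 = 2*7*7/14 + 1 = 8.0000.
        Var[R] = 2*n_A*n_B*(2*n_A*n_B - n_A - n_B) / ((n_A+n_B)^2 * (n_A+n_B-1)) = 8232/2548 = 3.2308.
        SD[R] = 1.7974.
Step 4: R = E[R], so z = 0 with no continuity correction.
Step 5: Two-sided p-value via normal approximation = 2*(1 - Phi(|z|)) = 1.000000.
Step 6: alpha = 0.1. fail to reject H0.

R = 8, z = 0.0000, p = 1.000000, fail to reject H0.


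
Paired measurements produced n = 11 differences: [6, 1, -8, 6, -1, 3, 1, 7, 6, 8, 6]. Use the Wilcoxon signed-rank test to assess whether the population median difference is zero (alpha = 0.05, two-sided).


Step 1: Drop any zero differences (none here) and take |d_i|.
|d| = [6, 1, 8, 6, 1, 3, 1, 7, 6, 8, 6]
Step 2: Midrank |d_i| (ties get averaged ranks).
ranks: |6|->6.5, |1|->2, |8|->10.5, |6|->6.5, |1|->2, |3|->4, |1|->2, |7|->9, |6|->6.5, |8|->10.5, |6|->6.5
Step 3: Attach original signs; sum ranks with positive sign and with negative sign.
W+ = 6.5 + 2 + 6.5 + 4 + 2 + 9 + 6.5 + 10.5 + 6.5 = 53.5
W- = 10.5 + 2 = 12.5
(Check: W+ + W- = 66 should equal n(n+1)/2 = 66.)
Step 4: Test statistic W = min(W+, W-) = 12.5.
Step 5: Ties in |d|, so use the tie-corrected normal approximation.
        E[W] = n(n+1)/4 = 11*12/4 = 33.
        Tie groups: |d|=1 (t=3), |d|=6 (t=4), |d|=8 (t=2); sum(t^3 - t) = 90.
        Var[W] = n(n+1)(2n+1)/24 - sum(t^3-t)/48 = 3036/24 - 90/48 = 124.625.
        z = (W - E[W]) / sqrt(Var[W]) = (12.5 - 33) / 11.1636 = -1.8363.
        Two-sided p = 2*Phi(z) = 0.066309.
Step 6: alpha = 0.05. fail to reject H0.

W+ = 53.5, W- = 12.5, W = min = 12.5, p = 0.066309, fail to reject H0.


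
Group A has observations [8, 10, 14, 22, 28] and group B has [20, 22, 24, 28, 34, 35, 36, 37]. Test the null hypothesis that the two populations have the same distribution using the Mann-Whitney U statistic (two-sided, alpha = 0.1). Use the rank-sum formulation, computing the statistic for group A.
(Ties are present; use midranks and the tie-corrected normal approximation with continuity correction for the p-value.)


Step 1: Combine and sort all 13 observations; assign midranks.
sorted (value, group): (8,X), (10,X), (14,X), (20,Y), (22,X), (22,Y), (24,Y), (28,X), (28,Y), (34,Y), (35,Y), (36,Y), (37,Y)
ranks: 8->1, 10->2, 14->3, 20->4, 22->5.5, 22->5.5, 24->7, 28->8.5, 28->8.5, 34->10, 35->11, 36->12, 37->13
Step 2: Rank sum for X: R1 = 1 + 2 + 3 + 5.5 + 8.5 = 20.
Step 3: U_X = R1 - n1(n1+1)/2 = 20 - 5*6/2 = 20 - 15 = 5.
       U_Y = n1*n2 - U_X = 40 - 5 = 35.
Step 4: Ties are present, so use the tie-corrected normal approximation (with continuity correction) for the p-value.
Step 5: p-value = 0.033301; compare to alpha = 0.1. reject H0.

U_X = 5, p = 0.033301, reject H0 at alpha = 0.1.


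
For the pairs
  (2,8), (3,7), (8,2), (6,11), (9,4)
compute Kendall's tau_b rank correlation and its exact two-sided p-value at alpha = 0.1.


Step 1: Enumerate the 10 unordered pairs (i,j) with i<j and classify each by sign(x_j-x_i) * sign(y_j-y_i).
  (1,2):dx=+1,dy=-1->D; (1,3):dx=+6,dy=-6->D; (1,4):dx=+4,dy=+3->C; (1,5):dx=+7,dy=-4->D
  (2,3):dx=+5,dy=-5->D; (2,4):dx=+3,dy=+4->C; (2,5):dx=+6,dy=-3->D; (3,4):dx=-2,dy=+9->D
  (3,5):dx=+1,dy=+2->C; (4,5):dx=+3,dy=-7->D
Step 2: C = 3, D = 7, total pairs = 10.
Step 3: tau = (C - D)/(n(n-1)/2) = (3 - 7)/10 = -0.400000.
Step 4: Exact two-sided p-value (enumerate n! = 120 permutations of y under H0): p = 0.483333.
Step 5: alpha = 0.1. fail to reject H0.

tau_b = -0.4000 (C=3, D=7), p = 0.483333, fail to reject H0.


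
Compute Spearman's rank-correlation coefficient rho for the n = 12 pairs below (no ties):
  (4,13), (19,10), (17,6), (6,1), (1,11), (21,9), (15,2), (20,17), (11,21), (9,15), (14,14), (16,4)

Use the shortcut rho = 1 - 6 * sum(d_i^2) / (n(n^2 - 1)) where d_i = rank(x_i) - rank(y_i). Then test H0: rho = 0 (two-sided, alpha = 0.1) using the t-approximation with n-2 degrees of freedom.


Step 1: Rank x and y separately (midranks; no ties here).
rank(x): 4->2, 19->10, 17->9, 6->3, 1->1, 21->12, 15->7, 20->11, 11->5, 9->4, 14->6, 16->8
rank(y): 13->8, 10->6, 6->4, 1->1, 11->7, 9->5, 2->2, 17->11, 21->12, 15->10, 14->9, 4->3
Step 2: d_i = R_x(i) - R_y(i); compute d_i^2.
  (2-8)^2=36, (10-6)^2=16, (9-4)^2=25, (3-1)^2=4, (1-7)^2=36, (12-5)^2=49, (7-2)^2=25, (11-11)^2=0, (5-12)^2=49, (4-10)^2=36, (6-9)^2=9, (8-3)^2=25
sum(d^2) = 310.
Step 3: rho = 1 - 6*310 / (12*(12^2 - 1)) = 1 - 1860/1716 = -0.083916.
Step 4: Under H0, t = rho * sqrt((n-2)/(1-rho^2)) = -0.2663 ~ t(10).
Step 5: Two-sided p-value from the t-distribution with 10 df = 0.795415.
Step 6: alpha = 0.1. fail to reject H0.

rho = -0.0839, p = 0.795415, fail to reject H0 at alpha = 0.1.


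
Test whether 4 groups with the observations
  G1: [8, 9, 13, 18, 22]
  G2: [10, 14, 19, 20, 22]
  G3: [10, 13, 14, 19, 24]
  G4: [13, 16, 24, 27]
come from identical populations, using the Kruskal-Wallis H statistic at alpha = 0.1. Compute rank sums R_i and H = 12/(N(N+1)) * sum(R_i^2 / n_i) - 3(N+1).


Step 1: Combine all N = 19 observations and assign midranks.
sorted (value, group, rank): (8,G1,1), (9,G1,2), (10,G2,3.5), (10,G3,3.5), (13,G1,6), (13,G3,6), (13,G4,6), (14,G2,8.5), (14,G3,8.5), (16,G4,10), (18,G1,11), (19,G2,12.5), (19,G3,12.5), (20,G2,14), (22,G1,15.5), (22,G2,15.5), (24,G3,17.5), (24,G4,17.5), (27,G4,19)
Step 2: Sum ranks within each group.
R_1 = 35.5 (n_1 = 5)
R_2 = 54 (n_2 = 5)
R_3 = 48 (n_3 = 5)
R_4 = 52.5 (n_4 = 4)
Step 3: H = 12/(N(N+1)) * sum(R_i^2/n_i) - 3(N+1)
     = 12/(19*20) * (35.5^2/5 + 54^2/5 + 48^2/5 + 52.5^2/4) - 3*20
     = 0.031579 * 1985.11 - 60
     = 2.687763.
Step 4: Ties present; correction factor C = 1 - 54/(19^3 - 19) = 0.992105. Corrected H = 2.687763 / 0.992105 = 2.709151.
Step 5: Under H0, H ~ chi^2(3); p-value = 0.438674.
Step 6: alpha = 0.1. fail to reject H0.

H = 2.7092, df = 3, p = 0.438674, fail to reject H0.


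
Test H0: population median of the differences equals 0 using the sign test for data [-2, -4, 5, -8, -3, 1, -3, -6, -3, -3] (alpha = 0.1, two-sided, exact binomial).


Step 1: Discard zero differences. Original n = 10; n_eff = number of nonzero differences = 10.
Nonzero differences (with sign): -2, -4, +5, -8, -3, +1, -3, -6, -3, -3
Step 2: Count signs: positive = 2, negative = 8.
Step 3: Under H0: P(positive) = 0.5, so the number of positives S ~ Bin(10, 0.5).
Step 4: Two-sided exact p-value = sum of Bin(10,0.5) probabilities at or below the observed probability = 0.109375.
Step 5: alpha = 0.1. fail to reject H0.

n_eff = 10, pos = 2, neg = 8, p = 0.109375, fail to reject H0.


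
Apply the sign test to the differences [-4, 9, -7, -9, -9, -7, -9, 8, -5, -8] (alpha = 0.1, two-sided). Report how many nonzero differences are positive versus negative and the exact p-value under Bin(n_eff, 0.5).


Step 1: Discard zero differences. Original n = 10; n_eff = number of nonzero differences = 10.
Nonzero differences (with sign): -4, +9, -7, -9, -9, -7, -9, +8, -5, -8
Step 2: Count signs: positive = 2, negative = 8.
Step 3: Under H0: P(positive) = 0.5, so the number of positives S ~ Bin(10, 0.5).
Step 4: Two-sided exact p-value = sum of Bin(10,0.5) probabilities at or below the observed probability = 0.109375.
Step 5: alpha = 0.1. fail to reject H0.

n_eff = 10, pos = 2, neg = 8, p = 0.109375, fail to reject H0.


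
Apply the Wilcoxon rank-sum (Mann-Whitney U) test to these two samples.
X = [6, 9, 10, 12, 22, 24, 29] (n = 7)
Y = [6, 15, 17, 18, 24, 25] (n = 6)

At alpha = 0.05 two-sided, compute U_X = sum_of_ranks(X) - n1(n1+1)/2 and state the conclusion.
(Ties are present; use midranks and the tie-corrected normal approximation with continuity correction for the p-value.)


Step 1: Combine and sort all 13 observations; assign midranks.
sorted (value, group): (6,X), (6,Y), (9,X), (10,X), (12,X), (15,Y), (17,Y), (18,Y), (22,X), (24,X), (24,Y), (25,Y), (29,X)
ranks: 6->1.5, 6->1.5, 9->3, 10->4, 12->5, 15->6, 17->7, 18->8, 22->9, 24->10.5, 24->10.5, 25->12, 29->13
Step 2: Rank sum for X: R1 = 1.5 + 3 + 4 + 5 + 9 + 10.5 + 13 = 46.
Step 3: U_X = R1 - n1(n1+1)/2 = 46 - 7*8/2 = 46 - 28 = 18.
       U_Y = n1*n2 - U_X = 42 - 18 = 24.
Step 4: Ties are present, so use the tie-corrected normal approximation (with continuity correction) for the p-value.
Step 5: p-value = 0.720247; compare to alpha = 0.05. fail to reject H0.

U_X = 18, p = 0.720247, fail to reject H0 at alpha = 0.05.


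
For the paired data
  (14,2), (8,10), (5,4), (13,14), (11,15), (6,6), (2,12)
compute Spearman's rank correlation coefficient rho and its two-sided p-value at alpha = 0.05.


Step 1: Rank x and y separately (midranks; no ties here).
rank(x): 14->7, 8->4, 5->2, 13->6, 11->5, 6->3, 2->1
rank(y): 2->1, 10->4, 4->2, 14->6, 15->7, 6->3, 12->5
Step 2: d_i = R_x(i) - R_y(i); compute d_i^2.
  (7-1)^2=36, (4-4)^2=0, (2-2)^2=0, (6-6)^2=0, (5-7)^2=4, (3-3)^2=0, (1-5)^2=16
sum(d^2) = 56.
Step 3: rho = 1 - 6*56 / (7*(7^2 - 1)) = 1 - 336/336 = 0.000000.
Step 4: Under H0, t = rho * sqrt((n-2)/(1-rho^2)) = 0.0000 ~ t(5).
Step 5: Two-sided p-value from the t-distribution with 5 df = 1.000000.
Step 6: alpha = 0.05. fail to reject H0.

rho = 0.0000, p = 1.000000, fail to reject H0 at alpha = 0.05.


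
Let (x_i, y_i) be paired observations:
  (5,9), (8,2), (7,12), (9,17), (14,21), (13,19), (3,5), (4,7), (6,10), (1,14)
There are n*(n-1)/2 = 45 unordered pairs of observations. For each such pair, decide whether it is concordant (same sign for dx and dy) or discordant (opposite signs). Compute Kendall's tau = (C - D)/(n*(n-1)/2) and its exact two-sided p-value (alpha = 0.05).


Step 1: Enumerate the 45 unordered pairs (i,j) with i<j and classify each by sign(x_j-x_i) * sign(y_j-y_i).
  (1,2):dx=+3,dy=-7->D; (1,3):dx=+2,dy=+3->C; (1,4):dx=+4,dy=+8->C; (1,5):dx=+9,dy=+12->C
  (1,6):dx=+8,dy=+10->C; (1,7):dx=-2,dy=-4->C; (1,8):dx=-1,dy=-2->C; (1,9):dx=+1,dy=+1->C
  (1,10):dx=-4,dy=+5->D; (2,3):dx=-1,dy=+10->D; (2,4):dx=+1,dy=+15->C; (2,5):dx=+6,dy=+19->C
  (2,6):dx=+5,dy=+17->C; (2,7):dx=-5,dy=+3->D; (2,8):dx=-4,dy=+5->D; (2,9):dx=-2,dy=+8->D
  (2,10):dx=-7,dy=+12->D; (3,4):dx=+2,dy=+5->C; (3,5):dx=+7,dy=+9->C; (3,6):dx=+6,dy=+7->C
  (3,7):dx=-4,dy=-7->C; (3,8):dx=-3,dy=-5->C; (3,9):dx=-1,dy=-2->C; (3,10):dx=-6,dy=+2->D
  (4,5):dx=+5,dy=+4->C; (4,6):dx=+4,dy=+2->C; (4,7):dx=-6,dy=-12->C; (4,8):dx=-5,dy=-10->C
  (4,9):dx=-3,dy=-7->C; (4,10):dx=-8,dy=-3->C; (5,6):dx=-1,dy=-2->C; (5,7):dx=-11,dy=-16->C
  (5,8):dx=-10,dy=-14->C; (5,9):dx=-8,dy=-11->C; (5,10):dx=-13,dy=-7->C; (6,7):dx=-10,dy=-14->C
  (6,8):dx=-9,dy=-12->C; (6,9):dx=-7,dy=-9->C; (6,10):dx=-12,dy=-5->C; (7,8):dx=+1,dy=+2->C
  (7,9):dx=+3,dy=+5->C; (7,10):dx=-2,dy=+9->D; (8,9):dx=+2,dy=+3->C; (8,10):dx=-3,dy=+7->D
  (9,10):dx=-5,dy=+4->D
Step 2: C = 34, D = 11, total pairs = 45.
Step 3: tau = (C - D)/(n(n-1)/2) = (34 - 11)/45 = 0.511111.
Step 4: Exact two-sided p-value (enumerate n! = 3628800 permutations of y under H0): p = 0.046623.
Step 5: alpha = 0.05. reject H0.

tau_b = 0.5111 (C=34, D=11), p = 0.046623, reject H0.


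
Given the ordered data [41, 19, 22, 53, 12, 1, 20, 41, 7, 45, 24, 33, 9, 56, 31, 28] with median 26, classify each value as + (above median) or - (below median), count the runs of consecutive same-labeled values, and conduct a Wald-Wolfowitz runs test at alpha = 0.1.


Step 1: Compute median = 26; label A = above, B = below.
Labels in order: ABBABBBABABABAAA  (n_A = 8, n_B = 8)
Step 2: Count runs R = 11.
Step 3: Under H0 (random ordering), E[R] = 2*n_A*n_B/(n_A+n_B) + 1 = 2*8*8/16 + 1 = 9.0000.
        Var[R] = 2*n_A*n_B*(2*n_A*n_B - n_A - n_B) / ((n_A+n_B)^2 * (n_A+n_B-1)) = 14336/3840 = 3.7333.
        SD[R] = 1.9322.
Step 4: Continuity-corrected z = (R - 0.5 - E[R]) / SD[R] = (11 - 0.5 - 9.0000) / 1.9322 = 0.7763.
Step 5: Two-sided p-value via normal approximation = 2*(1 - Phi(|z|)) = 0.437558.
Step 6: alpha = 0.1. fail to reject H0.

R = 11, z = 0.7763, p = 0.437558, fail to reject H0.


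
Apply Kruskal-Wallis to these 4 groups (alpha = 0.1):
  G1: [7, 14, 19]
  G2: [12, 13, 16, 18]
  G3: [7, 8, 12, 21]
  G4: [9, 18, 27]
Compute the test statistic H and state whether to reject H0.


Step 1: Combine all N = 14 observations and assign midranks.
sorted (value, group, rank): (7,G1,1.5), (7,G3,1.5), (8,G3,3), (9,G4,4), (12,G2,5.5), (12,G3,5.5), (13,G2,7), (14,G1,8), (16,G2,9), (18,G2,10.5), (18,G4,10.5), (19,G1,12), (21,G3,13), (27,G4,14)
Step 2: Sum ranks within each group.
R_1 = 21.5 (n_1 = 3)
R_2 = 32 (n_2 = 4)
R_3 = 23 (n_3 = 4)
R_4 = 28.5 (n_4 = 3)
Step 3: H = 12/(N(N+1)) * sum(R_i^2/n_i) - 3(N+1)
     = 12/(14*15) * (21.5^2/3 + 32^2/4 + 23^2/4 + 28.5^2/3) - 3*15
     = 0.057143 * 813.083 - 45
     = 1.461905.
Step 4: Ties present; correction factor C = 1 - 18/(14^3 - 14) = 0.993407. Corrected H = 1.461905 / 0.993407 = 1.471608.
Step 5: Under H0, H ~ chi^2(3); p-value = 0.688839.
Step 6: alpha = 0.1. fail to reject H0.

H = 1.4716, df = 3, p = 0.688839, fail to reject H0.


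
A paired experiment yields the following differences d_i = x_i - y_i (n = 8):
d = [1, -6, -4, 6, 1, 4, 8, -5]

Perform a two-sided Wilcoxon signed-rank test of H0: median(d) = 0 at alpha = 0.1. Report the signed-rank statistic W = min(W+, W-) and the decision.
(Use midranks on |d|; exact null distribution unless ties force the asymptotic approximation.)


Step 1: Drop any zero differences (none here) and take |d_i|.
|d| = [1, 6, 4, 6, 1, 4, 8, 5]
Step 2: Midrank |d_i| (ties get averaged ranks).
ranks: |1|->1.5, |6|->6.5, |4|->3.5, |6|->6.5, |1|->1.5, |4|->3.5, |8|->8, |5|->5
Step 3: Attach original signs; sum ranks with positive sign and with negative sign.
W+ = 1.5 + 6.5 + 1.5 + 3.5 + 8 = 21
W- = 6.5 + 3.5 + 5 = 15
(Check: W+ + W- = 36 should equal n(n+1)/2 = 36.)
Step 4: Test statistic W = min(W+, W-) = 15.
Step 5: Ties in |d|, so use the tie-corrected normal approximation.
        E[W] = n(n+1)/4 = 8*9/4 = 18.
        Tie groups: |d|=1 (t=2), |d|=4 (t=2), |d|=6 (t=2); sum(t^3 - t) = 18.
        Var[W] = n(n+1)(2n+1)/24 - sum(t^3-t)/48 = 1224/24 - 18/48 = 50.625.
        z = (W - E[W]) / sqrt(Var[W]) = (15 - 18) / 7.1151 = -0.4216.
        Two-sided p = 2*Phi(z) = 0.673290.
Step 6: alpha = 0.1. fail to reject H0.

W+ = 21, W- = 15, W = min = 15, p = 0.673290, fail to reject H0.


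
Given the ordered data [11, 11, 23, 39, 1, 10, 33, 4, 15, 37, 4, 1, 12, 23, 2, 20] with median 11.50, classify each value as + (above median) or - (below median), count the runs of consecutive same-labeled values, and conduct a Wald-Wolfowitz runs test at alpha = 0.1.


Step 1: Compute median = 11.50; label A = above, B = below.
Labels in order: BBAABBABAABBAABA  (n_A = 8, n_B = 8)
Step 2: Count runs R = 10.
Step 3: Under H0 (random ordering), E[R] = 2*n_A*n_B/(n_A+n_B) + 1 = 2*8*8/16 + 1 = 9.0000.
        Var[R] = 2*n_A*n_B*(2*n_A*n_B - n_A - n_B) / ((n_A+n_B)^2 * (n_A+n_B-1)) = 14336/3840 = 3.7333.
        SD[R] = 1.9322.
Step 4: Continuity-corrected z = (R - 0.5 - E[R]) / SD[R] = (10 - 0.5 - 9.0000) / 1.9322 = 0.2588.
Step 5: Two-sided p-value via normal approximation = 2*(1 - Phi(|z|)) = 0.795809.
Step 6: alpha = 0.1. fail to reject H0.

R = 10, z = 0.2588, p = 0.795809, fail to reject H0.


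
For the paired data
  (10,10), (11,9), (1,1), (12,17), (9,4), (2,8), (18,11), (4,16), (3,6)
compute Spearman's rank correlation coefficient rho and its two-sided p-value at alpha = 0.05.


Step 1: Rank x and y separately (midranks; no ties here).
rank(x): 10->6, 11->7, 1->1, 12->8, 9->5, 2->2, 18->9, 4->4, 3->3
rank(y): 10->6, 9->5, 1->1, 17->9, 4->2, 8->4, 11->7, 16->8, 6->3
Step 2: d_i = R_x(i) - R_y(i); compute d_i^2.
  (6-6)^2=0, (7-5)^2=4, (1-1)^2=0, (8-9)^2=1, (5-2)^2=9, (2-4)^2=4, (9-7)^2=4, (4-8)^2=16, (3-3)^2=0
sum(d^2) = 38.
Step 3: rho = 1 - 6*38 / (9*(9^2 - 1)) = 1 - 228/720 = 0.683333.
Step 4: Under H0, t = rho * sqrt((n-2)/(1-rho^2)) = 2.4763 ~ t(7).
Step 5: Two-sided p-value from the t-distribution with 7 df = 0.042442.
Step 6: alpha = 0.05. reject H0.

rho = 0.6833, p = 0.042442, reject H0 at alpha = 0.05.


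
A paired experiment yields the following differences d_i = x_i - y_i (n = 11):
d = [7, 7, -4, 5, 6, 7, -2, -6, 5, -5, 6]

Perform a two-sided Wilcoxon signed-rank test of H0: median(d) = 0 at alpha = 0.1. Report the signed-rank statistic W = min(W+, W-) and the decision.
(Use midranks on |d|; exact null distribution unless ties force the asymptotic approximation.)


Step 1: Drop any zero differences (none here) and take |d_i|.
|d| = [7, 7, 4, 5, 6, 7, 2, 6, 5, 5, 6]
Step 2: Midrank |d_i| (ties get averaged ranks).
ranks: |7|->10, |7|->10, |4|->2, |5|->4, |6|->7, |7|->10, |2|->1, |6|->7, |5|->4, |5|->4, |6|->7
Step 3: Attach original signs; sum ranks with positive sign and with negative sign.
W+ = 10 + 10 + 4 + 7 + 10 + 4 + 7 = 52
W- = 2 + 1 + 7 + 4 = 14
(Check: W+ + W- = 66 should equal n(n+1)/2 = 66.)
Step 4: Test statistic W = min(W+, W-) = 14.
Step 5: Ties in |d|, so use the tie-corrected normal approximation.
        E[W] = n(n+1)/4 = 11*12/4 = 33.
        Tie groups: |d|=5 (t=3), |d|=6 (t=3), |d|=7 (t=3); sum(t^3 - t) = 72.
        Var[W] = n(n+1)(2n+1)/24 - sum(t^3-t)/48 = 3036/24 - 72/48 = 125.
        z = (W - E[W]) / sqrt(Var[W]) = (14 - 33) / 11.1803 = -1.6994.
        Two-sided p = 2*Phi(z) = 0.089242.
Step 6: alpha = 0.1. reject H0.

W+ = 52, W- = 14, W = min = 14, p = 0.089242, reject H0.


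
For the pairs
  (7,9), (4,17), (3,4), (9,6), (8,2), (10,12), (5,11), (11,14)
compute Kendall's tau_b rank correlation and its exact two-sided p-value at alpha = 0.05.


Step 1: Enumerate the 28 unordered pairs (i,j) with i<j and classify each by sign(x_j-x_i) * sign(y_j-y_i).
  (1,2):dx=-3,dy=+8->D; (1,3):dx=-4,dy=-5->C; (1,4):dx=+2,dy=-3->D; (1,5):dx=+1,dy=-7->D
  (1,6):dx=+3,dy=+3->C; (1,7):dx=-2,dy=+2->D; (1,8):dx=+4,dy=+5->C; (2,3):dx=-1,dy=-13->C
  (2,4):dx=+5,dy=-11->D; (2,5):dx=+4,dy=-15->D; (2,6):dx=+6,dy=-5->D; (2,7):dx=+1,dy=-6->D
  (2,8):dx=+7,dy=-3->D; (3,4):dx=+6,dy=+2->C; (3,5):dx=+5,dy=-2->D; (3,6):dx=+7,dy=+8->C
  (3,7):dx=+2,dy=+7->C; (3,8):dx=+8,dy=+10->C; (4,5):dx=-1,dy=-4->C; (4,6):dx=+1,dy=+6->C
  (4,7):dx=-4,dy=+5->D; (4,8):dx=+2,dy=+8->C; (5,6):dx=+2,dy=+10->C; (5,7):dx=-3,dy=+9->D
  (5,8):dx=+3,dy=+12->C; (6,7):dx=-5,dy=-1->C; (6,8):dx=+1,dy=+2->C; (7,8):dx=+6,dy=+3->C
Step 2: C = 16, D = 12, total pairs = 28.
Step 3: tau = (C - D)/(n(n-1)/2) = (16 - 12)/28 = 0.142857.
Step 4: Exact two-sided p-value (enumerate n! = 40320 permutations of y under H0): p = 0.719544.
Step 5: alpha = 0.05. fail to reject H0.

tau_b = 0.1429 (C=16, D=12), p = 0.719544, fail to reject H0.


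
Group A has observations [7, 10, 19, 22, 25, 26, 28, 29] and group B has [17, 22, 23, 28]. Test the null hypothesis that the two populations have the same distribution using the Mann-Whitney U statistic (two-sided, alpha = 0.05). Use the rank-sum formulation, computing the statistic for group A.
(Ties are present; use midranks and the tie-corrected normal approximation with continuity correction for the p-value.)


Step 1: Combine and sort all 12 observations; assign midranks.
sorted (value, group): (7,X), (10,X), (17,Y), (19,X), (22,X), (22,Y), (23,Y), (25,X), (26,X), (28,X), (28,Y), (29,X)
ranks: 7->1, 10->2, 17->3, 19->4, 22->5.5, 22->5.5, 23->7, 25->8, 26->9, 28->10.5, 28->10.5, 29->12
Step 2: Rank sum for X: R1 = 1 + 2 + 4 + 5.5 + 8 + 9 + 10.5 + 12 = 52.
Step 3: U_X = R1 - n1(n1+1)/2 = 52 - 8*9/2 = 52 - 36 = 16.
       U_Y = n1*n2 - U_X = 32 - 16 = 16.
Step 4: Ties are present, so use the tie-corrected normal approximation (with continuity correction) for the p-value.
Step 5: p-value = 1.000000; compare to alpha = 0.05. fail to reject H0.

U_X = 16, p = 1.000000, fail to reject H0 at alpha = 0.05.


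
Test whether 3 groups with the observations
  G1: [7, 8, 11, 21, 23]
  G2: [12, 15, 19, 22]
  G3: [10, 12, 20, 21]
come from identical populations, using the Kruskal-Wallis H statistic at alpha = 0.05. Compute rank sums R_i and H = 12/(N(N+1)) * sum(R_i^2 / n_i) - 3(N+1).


Step 1: Combine all N = 13 observations and assign midranks.
sorted (value, group, rank): (7,G1,1), (8,G1,2), (10,G3,3), (11,G1,4), (12,G2,5.5), (12,G3,5.5), (15,G2,7), (19,G2,8), (20,G3,9), (21,G1,10.5), (21,G3,10.5), (22,G2,12), (23,G1,13)
Step 2: Sum ranks within each group.
R_1 = 30.5 (n_1 = 5)
R_2 = 32.5 (n_2 = 4)
R_3 = 28 (n_3 = 4)
Step 3: H = 12/(N(N+1)) * sum(R_i^2/n_i) - 3(N+1)
     = 12/(13*14) * (30.5^2/5 + 32.5^2/4 + 28^2/4) - 3*14
     = 0.065934 * 646.112 - 42
     = 0.600824.
Step 4: Ties present; correction factor C = 1 - 12/(13^3 - 13) = 0.994505. Corrected H = 0.600824 / 0.994505 = 0.604144.
Step 5: Under H0, H ~ chi^2(2); p-value = 0.739285.
Step 6: alpha = 0.05. fail to reject H0.

H = 0.6041, df = 2, p = 0.739285, fail to reject H0.


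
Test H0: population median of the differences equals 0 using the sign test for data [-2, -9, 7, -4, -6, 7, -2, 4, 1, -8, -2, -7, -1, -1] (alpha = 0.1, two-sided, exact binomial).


Step 1: Discard zero differences. Original n = 14; n_eff = number of nonzero differences = 14.
Nonzero differences (with sign): -2, -9, +7, -4, -6, +7, -2, +4, +1, -8, -2, -7, -1, -1
Step 2: Count signs: positive = 4, negative = 10.
Step 3: Under H0: P(positive) = 0.5, so the number of positives S ~ Bin(14, 0.5).
Step 4: Two-sided exact p-value = sum of Bin(14,0.5) probabilities at or below the observed probability = 0.179565.
Step 5: alpha = 0.1. fail to reject H0.

n_eff = 14, pos = 4, neg = 10, p = 0.179565, fail to reject H0.


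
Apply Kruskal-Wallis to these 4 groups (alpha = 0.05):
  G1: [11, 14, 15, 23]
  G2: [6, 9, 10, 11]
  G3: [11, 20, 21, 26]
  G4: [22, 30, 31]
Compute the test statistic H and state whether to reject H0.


Step 1: Combine all N = 15 observations and assign midranks.
sorted (value, group, rank): (6,G2,1), (9,G2,2), (10,G2,3), (11,G1,5), (11,G2,5), (11,G3,5), (14,G1,7), (15,G1,8), (20,G3,9), (21,G3,10), (22,G4,11), (23,G1,12), (26,G3,13), (30,G4,14), (31,G4,15)
Step 2: Sum ranks within each group.
R_1 = 32 (n_1 = 4)
R_2 = 11 (n_2 = 4)
R_3 = 37 (n_3 = 4)
R_4 = 40 (n_4 = 3)
Step 3: H = 12/(N(N+1)) * sum(R_i^2/n_i) - 3(N+1)
     = 12/(15*16) * (32^2/4 + 11^2/4 + 37^2/4 + 40^2/3) - 3*16
     = 0.050000 * 1161.83 - 48
     = 10.091667.
Step 4: Ties present; correction factor C = 1 - 24/(15^3 - 15) = 0.992857. Corrected H = 10.091667 / 0.992857 = 10.164269.
Step 5: Under H0, H ~ chi^2(3); p-value = 0.017220.
Step 6: alpha = 0.05. reject H0.

H = 10.1643, df = 3, p = 0.017220, reject H0.


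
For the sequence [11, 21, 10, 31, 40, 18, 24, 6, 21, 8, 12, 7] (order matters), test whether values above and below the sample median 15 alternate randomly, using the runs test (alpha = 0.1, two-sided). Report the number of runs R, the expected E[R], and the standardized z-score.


Step 1: Compute median = 15; label A = above, B = below.
Labels in order: BABAAAABABBB  (n_A = 6, n_B = 6)
Step 2: Count runs R = 7.
Step 3: Under H0 (random ordering), E[R] = 2*n_A*n_B/(n_A+n_B) + 1 = 2*6*6/12 + 1 = 7.0000.
        Var[R] = 2*n_A*n_B*(2*n_A*n_B - n_A - n_B) / ((n_A+n_B)^2 * (n_A+n_B-1)) = 4320/1584 = 2.7273.
        SD[R] = 1.6514.
Step 4: R = E[R], so z = 0 with no continuity correction.
Step 5: Two-sided p-value via normal approximation = 2*(1 - Phi(|z|)) = 1.000000.
Step 6: alpha = 0.1. fail to reject H0.

R = 7, z = 0.0000, p = 1.000000, fail to reject H0.


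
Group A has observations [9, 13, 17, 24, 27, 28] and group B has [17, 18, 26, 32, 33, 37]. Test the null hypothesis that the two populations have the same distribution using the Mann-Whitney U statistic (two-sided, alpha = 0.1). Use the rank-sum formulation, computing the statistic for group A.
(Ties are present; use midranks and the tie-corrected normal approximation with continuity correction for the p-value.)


Step 1: Combine and sort all 12 observations; assign midranks.
sorted (value, group): (9,X), (13,X), (17,X), (17,Y), (18,Y), (24,X), (26,Y), (27,X), (28,X), (32,Y), (33,Y), (37,Y)
ranks: 9->1, 13->2, 17->3.5, 17->3.5, 18->5, 24->6, 26->7, 27->8, 28->9, 32->10, 33->11, 37->12
Step 2: Rank sum for X: R1 = 1 + 2 + 3.5 + 6 + 8 + 9 = 29.5.
Step 3: U_X = R1 - n1(n1+1)/2 = 29.5 - 6*7/2 = 29.5 - 21 = 8.5.
       U_Y = n1*n2 - U_X = 36 - 8.5 = 27.5.
Step 4: Ties are present, so use the tie-corrected normal approximation (with continuity correction) for the p-value.
Step 5: p-value = 0.148829; compare to alpha = 0.1. fail to reject H0.

U_X = 8.5, p = 0.148829, fail to reject H0 at alpha = 0.1.


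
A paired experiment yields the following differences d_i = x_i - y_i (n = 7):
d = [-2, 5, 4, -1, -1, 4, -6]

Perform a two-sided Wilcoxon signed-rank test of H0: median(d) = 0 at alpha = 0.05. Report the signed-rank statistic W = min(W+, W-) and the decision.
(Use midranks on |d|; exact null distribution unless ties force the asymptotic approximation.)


Step 1: Drop any zero differences (none here) and take |d_i|.
|d| = [2, 5, 4, 1, 1, 4, 6]
Step 2: Midrank |d_i| (ties get averaged ranks).
ranks: |2|->3, |5|->6, |4|->4.5, |1|->1.5, |1|->1.5, |4|->4.5, |6|->7
Step 3: Attach original signs; sum ranks with positive sign and with negative sign.
W+ = 6 + 4.5 + 4.5 = 15
W- = 3 + 1.5 + 1.5 + 7 = 13
(Check: W+ + W- = 28 should equal n(n+1)/2 = 28.)
Step 4: Test statistic W = min(W+, W-) = 13.
Step 5: Ties in |d|, so use the tie-corrected normal approximation.
        E[W] = n(n+1)/4 = 7*8/4 = 14.
        Tie groups: |d|=1 (t=2), |d|=4 (t=2); sum(t^3 - t) = 12.
        Var[W] = n(n+1)(2n+1)/24 - sum(t^3-t)/48 = 840/24 - 12/48 = 34.75.
        z = (W - E[W]) / sqrt(Var[W]) = (13 - 14) / 5.8949 = -0.1696.
        Two-sided p = 2*Phi(z) = 0.865295.
Step 6: alpha = 0.05. fail to reject H0.

W+ = 15, W- = 13, W = min = 13, p = 0.865295, fail to reject H0.


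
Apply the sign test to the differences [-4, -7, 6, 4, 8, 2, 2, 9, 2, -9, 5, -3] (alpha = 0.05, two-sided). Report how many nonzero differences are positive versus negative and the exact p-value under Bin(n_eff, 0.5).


Step 1: Discard zero differences. Original n = 12; n_eff = number of nonzero differences = 12.
Nonzero differences (with sign): -4, -7, +6, +4, +8, +2, +2, +9, +2, -9, +5, -3
Step 2: Count signs: positive = 8, negative = 4.
Step 3: Under H0: P(positive) = 0.5, so the number of positives S ~ Bin(12, 0.5).
Step 4: Two-sided exact p-value = sum of Bin(12,0.5) probabilities at or below the observed probability = 0.387695.
Step 5: alpha = 0.05. fail to reject H0.

n_eff = 12, pos = 8, neg = 4, p = 0.387695, fail to reject H0.


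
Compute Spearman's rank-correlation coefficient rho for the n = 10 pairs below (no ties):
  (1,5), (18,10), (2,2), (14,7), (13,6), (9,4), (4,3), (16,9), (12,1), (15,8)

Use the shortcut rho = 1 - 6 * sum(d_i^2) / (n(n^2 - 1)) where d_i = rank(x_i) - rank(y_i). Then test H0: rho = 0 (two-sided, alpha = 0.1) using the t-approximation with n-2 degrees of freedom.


Step 1: Rank x and y separately (midranks; no ties here).
rank(x): 1->1, 18->10, 2->2, 14->7, 13->6, 9->4, 4->3, 16->9, 12->5, 15->8
rank(y): 5->5, 10->10, 2->2, 7->7, 6->6, 4->4, 3->3, 9->9, 1->1, 8->8
Step 2: d_i = R_x(i) - R_y(i); compute d_i^2.
  (1-5)^2=16, (10-10)^2=0, (2-2)^2=0, (7-7)^2=0, (6-6)^2=0, (4-4)^2=0, (3-3)^2=0, (9-9)^2=0, (5-1)^2=16, (8-8)^2=0
sum(d^2) = 32.
Step 3: rho = 1 - 6*32 / (10*(10^2 - 1)) = 1 - 192/990 = 0.806061.
Step 4: Under H0, t = rho * sqrt((n-2)/(1-rho^2)) = 3.8522 ~ t(8).
Step 5: Two-sided p-value from the t-distribution with 8 df = 0.004862.
Step 6: alpha = 0.1. reject H0.

rho = 0.8061, p = 0.004862, reject H0 at alpha = 0.1.


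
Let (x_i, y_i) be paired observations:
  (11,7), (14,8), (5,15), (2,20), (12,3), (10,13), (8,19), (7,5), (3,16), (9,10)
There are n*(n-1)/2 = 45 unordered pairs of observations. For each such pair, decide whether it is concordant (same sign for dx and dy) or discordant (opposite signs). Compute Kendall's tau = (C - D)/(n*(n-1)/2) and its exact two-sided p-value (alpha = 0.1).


Step 1: Enumerate the 45 unordered pairs (i,j) with i<j and classify each by sign(x_j-x_i) * sign(y_j-y_i).
  (1,2):dx=+3,dy=+1->C; (1,3):dx=-6,dy=+8->D; (1,4):dx=-9,dy=+13->D; (1,5):dx=+1,dy=-4->D
  (1,6):dx=-1,dy=+6->D; (1,7):dx=-3,dy=+12->D; (1,8):dx=-4,dy=-2->C; (1,9):dx=-8,dy=+9->D
  (1,10):dx=-2,dy=+3->D; (2,3):dx=-9,dy=+7->D; (2,4):dx=-12,dy=+12->D; (2,5):dx=-2,dy=-5->C
  (2,6):dx=-4,dy=+5->D; (2,7):dx=-6,dy=+11->D; (2,8):dx=-7,dy=-3->C; (2,9):dx=-11,dy=+8->D
  (2,10):dx=-5,dy=+2->D; (3,4):dx=-3,dy=+5->D; (3,5):dx=+7,dy=-12->D; (3,6):dx=+5,dy=-2->D
  (3,7):dx=+3,dy=+4->C; (3,8):dx=+2,dy=-10->D; (3,9):dx=-2,dy=+1->D; (3,10):dx=+4,dy=-5->D
  (4,5):dx=+10,dy=-17->D; (4,6):dx=+8,dy=-7->D; (4,7):dx=+6,dy=-1->D; (4,8):dx=+5,dy=-15->D
  (4,9):dx=+1,dy=-4->D; (4,10):dx=+7,dy=-10->D; (5,6):dx=-2,dy=+10->D; (5,7):dx=-4,dy=+16->D
  (5,8):dx=-5,dy=+2->D; (5,9):dx=-9,dy=+13->D; (5,10):dx=-3,dy=+7->D; (6,7):dx=-2,dy=+6->D
  (6,8):dx=-3,dy=-8->C; (6,9):dx=-7,dy=+3->D; (6,10):dx=-1,dy=-3->C; (7,8):dx=-1,dy=-14->C
  (7,9):dx=-5,dy=-3->C; (7,10):dx=+1,dy=-9->D; (8,9):dx=-4,dy=+11->D; (8,10):dx=+2,dy=+5->C
  (9,10):dx=+6,dy=-6->D
Step 2: C = 10, D = 35, total pairs = 45.
Step 3: tau = (C - D)/(n(n-1)/2) = (10 - 35)/45 = -0.555556.
Step 4: Exact two-sided p-value (enumerate n! = 3628800 permutations of y under H0): p = 0.028609.
Step 5: alpha = 0.1. reject H0.

tau_b = -0.5556 (C=10, D=35), p = 0.028609, reject H0.


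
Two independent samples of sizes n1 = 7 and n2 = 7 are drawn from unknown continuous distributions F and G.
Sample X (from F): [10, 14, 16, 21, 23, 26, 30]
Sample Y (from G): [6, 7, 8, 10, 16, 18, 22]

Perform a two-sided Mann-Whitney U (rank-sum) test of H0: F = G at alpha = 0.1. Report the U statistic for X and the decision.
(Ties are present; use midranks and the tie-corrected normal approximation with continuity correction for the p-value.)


Step 1: Combine and sort all 14 observations; assign midranks.
sorted (value, group): (6,Y), (7,Y), (8,Y), (10,X), (10,Y), (14,X), (16,X), (16,Y), (18,Y), (21,X), (22,Y), (23,X), (26,X), (30,X)
ranks: 6->1, 7->2, 8->3, 10->4.5, 10->4.5, 14->6, 16->7.5, 16->7.5, 18->9, 21->10, 22->11, 23->12, 26->13, 30->14
Step 2: Rank sum for X: R1 = 4.5 + 6 + 7.5 + 10 + 12 + 13 + 14 = 67.
Step 3: U_X = R1 - n1(n1+1)/2 = 67 - 7*8/2 = 67 - 28 = 39.
       U_Y = n1*n2 - U_X = 49 - 39 = 10.
Step 4: Ties are present, so use the tie-corrected normal approximation (with continuity correction) for the p-value.
Step 5: p-value = 0.073005; compare to alpha = 0.1. reject H0.

U_X = 39, p = 0.073005, reject H0 at alpha = 0.1.


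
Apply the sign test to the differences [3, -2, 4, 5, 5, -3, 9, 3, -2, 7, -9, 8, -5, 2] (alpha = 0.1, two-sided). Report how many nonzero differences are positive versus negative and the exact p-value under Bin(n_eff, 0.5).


Step 1: Discard zero differences. Original n = 14; n_eff = number of nonzero differences = 14.
Nonzero differences (with sign): +3, -2, +4, +5, +5, -3, +9, +3, -2, +7, -9, +8, -5, +2
Step 2: Count signs: positive = 9, negative = 5.
Step 3: Under H0: P(positive) = 0.5, so the number of positives S ~ Bin(14, 0.5).
Step 4: Two-sided exact p-value = sum of Bin(14,0.5) probabilities at or below the observed probability = 0.423950.
Step 5: alpha = 0.1. fail to reject H0.

n_eff = 14, pos = 9, neg = 5, p = 0.423950, fail to reject H0.


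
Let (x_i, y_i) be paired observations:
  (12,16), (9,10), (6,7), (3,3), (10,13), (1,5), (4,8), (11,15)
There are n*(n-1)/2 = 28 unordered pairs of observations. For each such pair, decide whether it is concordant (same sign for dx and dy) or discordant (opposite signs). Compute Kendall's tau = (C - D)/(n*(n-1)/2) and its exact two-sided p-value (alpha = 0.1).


Step 1: Enumerate the 28 unordered pairs (i,j) with i<j and classify each by sign(x_j-x_i) * sign(y_j-y_i).
  (1,2):dx=-3,dy=-6->C; (1,3):dx=-6,dy=-9->C; (1,4):dx=-9,dy=-13->C; (1,5):dx=-2,dy=-3->C
  (1,6):dx=-11,dy=-11->C; (1,7):dx=-8,dy=-8->C; (1,8):dx=-1,dy=-1->C; (2,3):dx=-3,dy=-3->C
  (2,4):dx=-6,dy=-7->C; (2,5):dx=+1,dy=+3->C; (2,6):dx=-8,dy=-5->C; (2,7):dx=-5,dy=-2->C
  (2,8):dx=+2,dy=+5->C; (3,4):dx=-3,dy=-4->C; (3,5):dx=+4,dy=+6->C; (3,6):dx=-5,dy=-2->C
  (3,7):dx=-2,dy=+1->D; (3,8):dx=+5,dy=+8->C; (4,5):dx=+7,dy=+10->C; (4,6):dx=-2,dy=+2->D
  (4,7):dx=+1,dy=+5->C; (4,8):dx=+8,dy=+12->C; (5,6):dx=-9,dy=-8->C; (5,7):dx=-6,dy=-5->C
  (5,8):dx=+1,dy=+2->C; (6,7):dx=+3,dy=+3->C; (6,8):dx=+10,dy=+10->C; (7,8):dx=+7,dy=+7->C
Step 2: C = 26, D = 2, total pairs = 28.
Step 3: tau = (C - D)/(n(n-1)/2) = (26 - 2)/28 = 0.857143.
Step 4: Exact two-sided p-value (enumerate n! = 40320 permutations of y under H0): p = 0.001736.
Step 5: alpha = 0.1. reject H0.

tau_b = 0.8571 (C=26, D=2), p = 0.001736, reject H0.


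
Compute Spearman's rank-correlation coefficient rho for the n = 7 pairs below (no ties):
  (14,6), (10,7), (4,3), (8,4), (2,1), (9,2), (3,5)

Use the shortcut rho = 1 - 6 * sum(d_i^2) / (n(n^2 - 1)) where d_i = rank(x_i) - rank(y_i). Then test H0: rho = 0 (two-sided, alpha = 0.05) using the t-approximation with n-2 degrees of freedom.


Step 1: Rank x and y separately (midranks; no ties here).
rank(x): 14->7, 10->6, 4->3, 8->4, 2->1, 9->5, 3->2
rank(y): 6->6, 7->7, 3->3, 4->4, 1->1, 2->2, 5->5
Step 2: d_i = R_x(i) - R_y(i); compute d_i^2.
  (7-6)^2=1, (6-7)^2=1, (3-3)^2=0, (4-4)^2=0, (1-1)^2=0, (5-2)^2=9, (2-5)^2=9
sum(d^2) = 20.
Step 3: rho = 1 - 6*20 / (7*(7^2 - 1)) = 1 - 120/336 = 0.642857.
Step 4: Under H0, t = rho * sqrt((n-2)/(1-rho^2)) = 1.8766 ~ t(5).
Step 5: Two-sided p-value from the t-distribution with 5 df = 0.119392.
Step 6: alpha = 0.05. fail to reject H0.

rho = 0.6429, p = 0.119392, fail to reject H0 at alpha = 0.05.


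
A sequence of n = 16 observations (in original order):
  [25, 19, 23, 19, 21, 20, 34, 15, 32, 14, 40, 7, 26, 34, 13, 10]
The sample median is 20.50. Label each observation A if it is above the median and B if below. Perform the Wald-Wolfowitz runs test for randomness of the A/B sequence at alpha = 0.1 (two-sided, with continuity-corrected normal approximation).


Step 1: Compute median = 20.50; label A = above, B = below.
Labels in order: ABABABABABABAABB  (n_A = 8, n_B = 8)
Step 2: Count runs R = 14.
Step 3: Under H0 (random ordering), E[R] = 2*n_A*n_B/(n_A+n_B) + 1 = 2*8*8/16 + 1 = 9.0000.
        Var[R] = 2*n_A*n_B*(2*n_A*n_B - n_A - n_B) / ((n_A+n_B)^2 * (n_A+n_B-1)) = 14336/3840 = 3.7333.
        SD[R] = 1.9322.
Step 4: Continuity-corrected z = (R - 0.5 - E[R]) / SD[R] = (14 - 0.5 - 9.0000) / 1.9322 = 2.3290.
Step 5: Two-sided p-value via normal approximation = 2*(1 - Phi(|z|)) = 0.019861.
Step 6: alpha = 0.1. reject H0.

R = 14, z = 2.3290, p = 0.019861, reject H0.


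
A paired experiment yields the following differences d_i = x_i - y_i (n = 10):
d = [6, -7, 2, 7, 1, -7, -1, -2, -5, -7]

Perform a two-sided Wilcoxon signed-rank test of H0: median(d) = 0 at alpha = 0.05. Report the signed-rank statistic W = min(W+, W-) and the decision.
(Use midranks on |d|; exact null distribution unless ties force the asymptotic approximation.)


Step 1: Drop any zero differences (none here) and take |d_i|.
|d| = [6, 7, 2, 7, 1, 7, 1, 2, 5, 7]
Step 2: Midrank |d_i| (ties get averaged ranks).
ranks: |6|->6, |7|->8.5, |2|->3.5, |7|->8.5, |1|->1.5, |7|->8.5, |1|->1.5, |2|->3.5, |5|->5, |7|->8.5
Step 3: Attach original signs; sum ranks with positive sign and with negative sign.
W+ = 6 + 3.5 + 8.5 + 1.5 = 19.5
W- = 8.5 + 8.5 + 1.5 + 3.5 + 5 + 8.5 = 35.5
(Check: W+ + W- = 55 should equal n(n+1)/2 = 55.)
Step 4: Test statistic W = min(W+, W-) = 19.5.
Step 5: Ties in |d|, so use the tie-corrected normal approximation.
        E[W] = n(n+1)/4 = 10*11/4 = 27.5.
        Tie groups: |d|=1 (t=2), |d|=2 (t=2), |d|=7 (t=4); sum(t^3 - t) = 72.
        Var[W] = n(n+1)(2n+1)/24 - sum(t^3-t)/48 = 2310/24 - 72/48 = 94.75.
        z = (W - E[W]) / sqrt(Var[W]) = (19.5 - 27.5) / 9.7340 = -0.8219.
        Two-sided p = 2*Phi(z) = 0.411154.
Step 6: alpha = 0.05. fail to reject H0.

W+ = 19.5, W- = 35.5, W = min = 19.5, p = 0.411154, fail to reject H0.


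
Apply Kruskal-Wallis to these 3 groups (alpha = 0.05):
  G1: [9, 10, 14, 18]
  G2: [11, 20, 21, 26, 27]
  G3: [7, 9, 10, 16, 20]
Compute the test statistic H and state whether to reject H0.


Step 1: Combine all N = 14 observations and assign midranks.
sorted (value, group, rank): (7,G3,1), (9,G1,2.5), (9,G3,2.5), (10,G1,4.5), (10,G3,4.5), (11,G2,6), (14,G1,7), (16,G3,8), (18,G1,9), (20,G2,10.5), (20,G3,10.5), (21,G2,12), (26,G2,13), (27,G2,14)
Step 2: Sum ranks within each group.
R_1 = 23 (n_1 = 4)
R_2 = 55.5 (n_2 = 5)
R_3 = 26.5 (n_3 = 5)
Step 3: H = 12/(N(N+1)) * sum(R_i^2/n_i) - 3(N+1)
     = 12/(14*15) * (23^2/4 + 55.5^2/5 + 26.5^2/5) - 3*15
     = 0.057143 * 888.75 - 45
     = 5.785714.
Step 4: Ties present; correction factor C = 1 - 18/(14^3 - 14) = 0.993407. Corrected H = 5.785714 / 0.993407 = 5.824115.
Step 5: Under H0, H ~ chi^2(2); p-value = 0.054364.
Step 6: alpha = 0.05. fail to reject H0.

H = 5.8241, df = 2, p = 0.054364, fail to reject H0.
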